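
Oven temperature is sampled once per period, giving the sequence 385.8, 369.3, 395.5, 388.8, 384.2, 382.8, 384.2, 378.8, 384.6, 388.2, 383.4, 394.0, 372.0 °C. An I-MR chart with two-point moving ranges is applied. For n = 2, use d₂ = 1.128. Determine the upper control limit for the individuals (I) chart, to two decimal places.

X̄ = (385.8 + 369.3 + 395.5 + 388.8 + 384.2 + 382.8 + 384.2 + 378.8 + 384.6 + 388.2 + 383.4 + 394.0 + 372.0) / 13 = 383.9692
Moving ranges: 16.5, 26.2, 6.7, 4.6, 1.4, 1.4, 5.4, 5.8, 3.6, 4.8, 10.6, 22.0; M̄R̄ = 109.0000 / 12 = 9.0833
UCL = X̄ + 3·M̄R̄/d₂ = 383.9692 + 3 × 9.0833 / 1.128 = 408.1270

408.13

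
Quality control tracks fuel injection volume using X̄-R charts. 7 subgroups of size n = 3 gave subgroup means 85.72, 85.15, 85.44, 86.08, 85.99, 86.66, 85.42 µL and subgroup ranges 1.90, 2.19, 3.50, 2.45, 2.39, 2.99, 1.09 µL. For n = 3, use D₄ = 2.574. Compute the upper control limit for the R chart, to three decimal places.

R̄ = (1.90 + 2.19 + 3.50 + 2.45 + 2.39 + 2.99 + 1.09) / 7 = 16.5100 / 7 = 2.3586
UCL_R = D₄·R̄ = 2.574 × 2.3586 = 6.0710

6.071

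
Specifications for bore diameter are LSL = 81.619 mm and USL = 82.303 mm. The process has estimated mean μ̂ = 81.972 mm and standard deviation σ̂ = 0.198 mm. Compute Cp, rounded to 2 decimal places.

Cp = (USL − LSL) / (6σ̂) = (82.303 − 81.619) / (6 × 0.198) = 0.6840 / 1.1880 = 0.5758

0.58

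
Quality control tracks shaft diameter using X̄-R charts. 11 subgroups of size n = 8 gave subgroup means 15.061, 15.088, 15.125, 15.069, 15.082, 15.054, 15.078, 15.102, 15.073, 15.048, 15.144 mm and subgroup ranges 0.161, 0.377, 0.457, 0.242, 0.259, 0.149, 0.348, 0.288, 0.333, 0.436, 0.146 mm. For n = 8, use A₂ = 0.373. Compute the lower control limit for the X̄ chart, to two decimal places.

14.98

X̄̄ = (15.061 + 15.088 + 15.125 + 15.069 + 15.082 + 15.054 + 15.078 + 15.102 + 15.073 + 15.048 + 15.144) / 11 = 165.9240 / 11 = 15.0840
R̄ = (0.161 + 0.377 + 0.457 + 0.242 + 0.259 + 0.149 + 0.348 + 0.288 + 0.333 + 0.436 + 0.146) / 11 = 3.1960 / 11 = 0.2905
LCL = X̄̄ − A₂·R̄ = 15.0840 − 0.373 × 0.2905 = 14.9756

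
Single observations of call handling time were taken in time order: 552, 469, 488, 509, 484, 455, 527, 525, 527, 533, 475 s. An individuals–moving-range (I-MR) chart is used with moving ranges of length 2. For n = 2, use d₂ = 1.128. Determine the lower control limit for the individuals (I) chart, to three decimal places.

X̄ = (552 + 469 + 488 + 509 + 484 + 455 + 527 + 525 + 527 + 533 + 475) / 11 = 504.0000
Moving ranges: 83, 19, 21, 25, 29, 72, 2, 2, 6, 58; M̄R̄ = 317.0000 / 10 = 31.7000
LCL = X̄ − 3·M̄R̄/d₂ = 504.0000 − 3 × 31.7000 / 1.128 = 419.6915

419.691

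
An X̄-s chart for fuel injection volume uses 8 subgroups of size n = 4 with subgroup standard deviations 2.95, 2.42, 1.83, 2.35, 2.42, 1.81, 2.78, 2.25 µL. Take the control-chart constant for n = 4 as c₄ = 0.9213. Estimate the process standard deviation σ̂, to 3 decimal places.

2.552

s̄ = (2.95 + 2.42 + 1.83 + 2.35 + 2.42 + 1.81 + 2.78 + 2.25) / 8 = 2.3512
σ̂ = s̄ / c₄ = 2.3512 / 0.9213 = 2.5521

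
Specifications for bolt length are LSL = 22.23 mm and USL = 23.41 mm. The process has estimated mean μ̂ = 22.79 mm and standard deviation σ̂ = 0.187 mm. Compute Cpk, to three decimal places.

Cpu = (USL − μ̂) / (3σ̂) = (23.41 − 22.79) / (3 × 0.187) = 1.1052; Cpl = (μ̂ − LSL) / (3σ̂) = (22.79 − 22.23) / (3 × 0.187) = 0.9982; Cpk = min(Cpu, Cpl) = 0.9982

0.998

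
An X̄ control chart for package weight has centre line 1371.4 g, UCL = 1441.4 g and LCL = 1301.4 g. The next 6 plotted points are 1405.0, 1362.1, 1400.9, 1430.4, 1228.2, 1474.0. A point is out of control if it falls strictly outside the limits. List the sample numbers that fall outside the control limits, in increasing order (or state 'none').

Compare each point to [1301.4, 1441.4]: sample 5 = 1228.2 < LCL; sample 6 = 1474.0 > UCL.

5, 6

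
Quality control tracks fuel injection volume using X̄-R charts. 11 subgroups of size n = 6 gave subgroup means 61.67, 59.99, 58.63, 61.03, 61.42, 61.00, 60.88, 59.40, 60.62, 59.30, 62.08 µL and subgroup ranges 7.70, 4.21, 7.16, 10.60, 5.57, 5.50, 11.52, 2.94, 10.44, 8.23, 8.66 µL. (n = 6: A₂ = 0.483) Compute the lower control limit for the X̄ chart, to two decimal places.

56.92

X̄̄ = (61.67 + 59.99 + 58.63 + 61.03 + 61.42 + 61.00 + 60.88 + 59.40 + 60.62 + 59.30 + 62.08) / 11 = 666.0200 / 11 = 60.5473
R̄ = (7.70 + 4.21 + 7.16 + 10.60 + 5.57 + 5.50 + 11.52 + 2.94 + 10.44 + 8.23 + 8.66) / 11 = 82.5300 / 11 = 7.5027
LCL = X̄̄ − A₂·R̄ = 60.5473 − 0.483 × 7.5027 = 56.9235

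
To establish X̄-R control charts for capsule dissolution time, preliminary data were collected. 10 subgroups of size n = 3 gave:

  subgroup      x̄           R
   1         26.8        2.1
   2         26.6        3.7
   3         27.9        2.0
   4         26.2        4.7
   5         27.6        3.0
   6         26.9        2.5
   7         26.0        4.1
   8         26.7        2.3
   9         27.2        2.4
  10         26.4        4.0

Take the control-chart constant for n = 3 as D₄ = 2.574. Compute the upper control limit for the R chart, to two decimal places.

R̄ = (2.1 + 3.7 + 2.0 + 4.7 + 3.0 + 2.5 + 4.1 + 2.3 + 2.4 + 4.0) / 10 = 30.8000 / 10 = 3.0800
UCL_R = D₄·R̄ = 2.574 × 3.0800 = 7.9279

7.93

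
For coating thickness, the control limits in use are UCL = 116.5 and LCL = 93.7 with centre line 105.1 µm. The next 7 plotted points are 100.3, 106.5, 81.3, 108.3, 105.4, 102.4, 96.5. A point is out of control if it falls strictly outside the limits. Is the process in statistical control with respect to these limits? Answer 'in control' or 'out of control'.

Compare each point to [93.7, 116.5]: sample 3 = 81.3 < LCL.

out of control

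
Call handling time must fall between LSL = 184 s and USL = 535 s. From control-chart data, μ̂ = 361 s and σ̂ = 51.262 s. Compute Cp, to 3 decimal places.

Cp = (USL − LSL) / (6σ̂) = (535 − 184) / (6 × 51.262) = 351.0000 / 307.5720 = 1.1412

1.141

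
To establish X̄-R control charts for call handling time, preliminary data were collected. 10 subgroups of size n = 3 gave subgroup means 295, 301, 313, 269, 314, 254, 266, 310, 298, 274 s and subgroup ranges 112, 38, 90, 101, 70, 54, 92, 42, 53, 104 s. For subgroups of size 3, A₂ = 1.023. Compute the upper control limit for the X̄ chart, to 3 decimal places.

366.739

X̄̄ = (295 + 301 + 313 + 269 + 314 + 254 + 266 + 310 + 298 + 274) / 10 = 2894.0000 / 10 = 289.4000
R̄ = (112 + 38 + 90 + 101 + 70 + 54 + 92 + 42 + 53 + 104) / 10 = 756.0000 / 10 = 75.6000
UCL = X̄̄ + A₂·R̄ = 289.4000 + 1.023 × 75.6000 = 366.7388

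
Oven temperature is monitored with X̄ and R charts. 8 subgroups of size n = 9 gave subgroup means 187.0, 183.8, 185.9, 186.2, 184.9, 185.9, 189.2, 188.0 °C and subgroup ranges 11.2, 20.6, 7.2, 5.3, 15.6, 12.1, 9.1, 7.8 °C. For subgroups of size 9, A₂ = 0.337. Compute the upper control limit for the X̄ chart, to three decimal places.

190.107

X̄̄ = (187.0 + 183.8 + 185.9 + 186.2 + 184.9 + 185.9 + 189.2 + 188.0) / 8 = 1490.9000 / 8 = 186.3625
R̄ = (11.2 + 20.6 + 7.2 + 5.3 + 15.6 + 12.1 + 9.1 + 7.8) / 8 = 88.9000 / 8 = 11.1125
UCL = X̄̄ + A₂·R̄ = 186.3625 + 0.337 × 11.1125 = 190.1074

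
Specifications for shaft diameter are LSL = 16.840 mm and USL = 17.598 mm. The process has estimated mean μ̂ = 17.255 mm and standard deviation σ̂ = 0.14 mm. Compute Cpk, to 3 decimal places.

0.817

Cpu = (USL − μ̂) / (3σ̂) = (17.598 − 17.255) / (3 × 0.14) = 0.8167; Cpl = (μ̂ − LSL) / (3σ̂) = (17.255 − 16.840) / (3 × 0.14) = 0.9881; Cpk = min(Cpu, Cpl) = 0.8167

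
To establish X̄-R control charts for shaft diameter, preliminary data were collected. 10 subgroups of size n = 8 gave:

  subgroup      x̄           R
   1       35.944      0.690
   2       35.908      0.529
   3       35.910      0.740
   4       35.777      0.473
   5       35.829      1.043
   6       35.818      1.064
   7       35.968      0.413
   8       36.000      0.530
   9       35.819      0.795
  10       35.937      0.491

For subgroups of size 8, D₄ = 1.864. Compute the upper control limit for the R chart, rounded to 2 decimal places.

1.26

R̄ = (0.690 + 0.529 + 0.740 + 0.473 + 1.043 + 1.064 + 0.413 + 0.530 + 0.795 + 0.491) / 10 = 6.7680 / 10 = 0.6768
UCL_R = D₄·R̄ = 1.864 × 0.6768 = 1.2616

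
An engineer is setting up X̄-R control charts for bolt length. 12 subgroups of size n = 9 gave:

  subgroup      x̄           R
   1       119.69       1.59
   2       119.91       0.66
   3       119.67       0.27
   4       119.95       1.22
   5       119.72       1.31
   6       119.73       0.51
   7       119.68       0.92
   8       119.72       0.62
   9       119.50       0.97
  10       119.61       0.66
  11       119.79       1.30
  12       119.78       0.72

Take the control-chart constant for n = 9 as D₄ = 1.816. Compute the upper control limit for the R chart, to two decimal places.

1.63

R̄ = (1.59 + 0.66 + 0.27 + 1.22 + 1.31 + 0.51 + 0.92 + 0.62 + 0.97 + 0.66 + 1.30 + 0.72) / 12 = 10.7500 / 12 = 0.8958
UCL_R = D₄·R̄ = 1.816 × 0.8958 = 1.6268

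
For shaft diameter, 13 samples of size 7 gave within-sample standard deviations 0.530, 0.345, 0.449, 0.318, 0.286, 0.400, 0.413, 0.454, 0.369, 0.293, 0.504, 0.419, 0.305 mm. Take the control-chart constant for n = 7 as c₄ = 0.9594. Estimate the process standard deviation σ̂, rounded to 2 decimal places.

0.41

s̄ = (0.530 + 0.345 + 0.449 + 0.318 + 0.286 + 0.400 + 0.413 + 0.454 + 0.369 + 0.293 + 0.504 + 0.419 + 0.305) / 13 = 0.3912
σ̂ = s̄ / c₄ = 0.3912 / 0.9594 = 0.4077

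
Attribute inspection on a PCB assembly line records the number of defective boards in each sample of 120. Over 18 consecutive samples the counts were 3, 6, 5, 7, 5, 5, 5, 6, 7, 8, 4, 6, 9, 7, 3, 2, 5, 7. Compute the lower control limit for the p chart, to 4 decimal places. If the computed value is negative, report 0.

p̄ = Σdᵢ / (k·n) = 100 / (18 × 120) = 0.04630
LCL = p̄ − 3·√(p̄(1−p̄)/n) = 0.04630 − 3 × 0.01918 = -0.01125 → 0 (negative, so LCL = 0)

0.0000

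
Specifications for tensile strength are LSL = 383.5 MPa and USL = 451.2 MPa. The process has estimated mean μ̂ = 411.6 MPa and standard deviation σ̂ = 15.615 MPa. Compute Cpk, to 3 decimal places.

Cpu = (USL − μ̂) / (3σ̂) = (451.2 − 411.6) / (3 × 15.615) = 0.8453; Cpl = (μ̂ − LSL) / (3σ̂) = (411.6 − 383.5) / (3 × 15.615) = 0.5999; Cpk = min(Cpu, Cpl) = 0.5999

0.600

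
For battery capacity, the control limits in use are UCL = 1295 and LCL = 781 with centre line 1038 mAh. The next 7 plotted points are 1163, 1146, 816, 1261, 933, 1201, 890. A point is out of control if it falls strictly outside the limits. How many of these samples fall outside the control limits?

All 7 points lie within [781, 1295].

0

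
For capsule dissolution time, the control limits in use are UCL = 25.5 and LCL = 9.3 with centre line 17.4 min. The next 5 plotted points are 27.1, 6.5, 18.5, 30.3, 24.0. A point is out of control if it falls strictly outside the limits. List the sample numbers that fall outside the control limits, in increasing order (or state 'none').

Compare each point to [9.3, 25.5]: sample 1 = 27.1 > UCL; sample 2 = 6.5 < LCL; sample 4 = 30.3 > UCL.

1, 2, 4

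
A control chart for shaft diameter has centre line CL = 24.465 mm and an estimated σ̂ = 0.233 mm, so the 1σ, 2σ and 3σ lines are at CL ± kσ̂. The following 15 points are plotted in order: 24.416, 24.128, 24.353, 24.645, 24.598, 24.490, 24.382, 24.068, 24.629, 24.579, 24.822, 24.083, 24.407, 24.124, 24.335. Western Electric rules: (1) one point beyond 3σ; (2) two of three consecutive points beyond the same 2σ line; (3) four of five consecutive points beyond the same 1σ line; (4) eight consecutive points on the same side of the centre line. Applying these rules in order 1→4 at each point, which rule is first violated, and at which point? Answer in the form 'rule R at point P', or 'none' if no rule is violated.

Zone of each point (C = within 1σ̂, B = 1σ̂–2σ̂, A = 2σ̂–3σ̂, * = beyond 3σ̂; sign = side of CL): 1:-C, 2:-B, 3:-C, 4:+C, 5:+C, 6:+C, 7:-C, 8:-B, 9:+C, 10:+C, 11:+B, 12:-B, 13:-C, 14:-B, 15:-C
No rule fires across all 15 points.

none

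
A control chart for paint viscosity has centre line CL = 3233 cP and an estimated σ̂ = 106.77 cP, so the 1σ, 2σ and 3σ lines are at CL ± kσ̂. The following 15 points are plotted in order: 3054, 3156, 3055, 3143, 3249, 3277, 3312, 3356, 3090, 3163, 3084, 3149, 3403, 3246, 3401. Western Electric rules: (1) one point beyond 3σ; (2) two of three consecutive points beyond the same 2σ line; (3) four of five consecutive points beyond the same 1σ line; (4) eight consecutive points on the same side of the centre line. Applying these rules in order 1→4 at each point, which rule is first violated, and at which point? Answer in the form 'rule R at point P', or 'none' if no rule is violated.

none

Zone of each point (C = within 1σ̂, B = 1σ̂–2σ̂, A = 2σ̂–3σ̂, * = beyond 3σ̂; sign = side of CL): 1:-B, 2:-C, 3:-B, 4:-C, 5:+C, 6:+C, 7:+C, 8:+B, 9:-B, 10:-C, 11:-B, 12:-C, 13:+B, 14:+C, 15:+B
No rule fires across all 15 points.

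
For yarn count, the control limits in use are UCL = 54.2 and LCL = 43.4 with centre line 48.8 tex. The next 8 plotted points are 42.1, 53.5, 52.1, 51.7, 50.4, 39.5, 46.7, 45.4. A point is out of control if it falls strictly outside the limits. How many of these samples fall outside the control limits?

2

Compare each point to [43.4, 54.2]: sample 1 = 42.1 < LCL; sample 6 = 39.5 < LCL.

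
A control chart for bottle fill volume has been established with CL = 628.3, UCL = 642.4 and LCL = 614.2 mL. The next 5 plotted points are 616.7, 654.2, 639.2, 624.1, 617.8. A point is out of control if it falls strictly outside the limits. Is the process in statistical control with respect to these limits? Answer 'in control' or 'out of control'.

out of control

Compare each point to [614.2, 642.4]: sample 2 = 654.2 > UCL.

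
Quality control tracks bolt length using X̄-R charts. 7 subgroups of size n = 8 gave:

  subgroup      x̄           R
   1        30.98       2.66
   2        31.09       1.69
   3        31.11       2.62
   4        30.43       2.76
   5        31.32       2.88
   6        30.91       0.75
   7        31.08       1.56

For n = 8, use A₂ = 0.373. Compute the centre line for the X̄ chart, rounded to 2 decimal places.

X̄̄ = (30.98 + 31.09 + 31.11 + 30.43 + 31.32 + 30.91 + 31.08) / 7 = 216.9200 / 7 = 30.9886
CL = X̄̄ = 30.9886

30.99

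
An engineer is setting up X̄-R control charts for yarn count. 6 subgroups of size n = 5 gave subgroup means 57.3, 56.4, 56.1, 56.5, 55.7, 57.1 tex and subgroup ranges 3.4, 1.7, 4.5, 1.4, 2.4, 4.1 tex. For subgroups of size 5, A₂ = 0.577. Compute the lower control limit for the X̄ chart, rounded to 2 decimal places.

X̄̄ = (57.3 + 56.4 + 56.1 + 56.5 + 55.7 + 57.1) / 6 = 339.1000 / 6 = 56.5167
R̄ = (3.4 + 1.7 + 4.5 + 1.4 + 2.4 + 4.1) / 6 = 17.5000 / 6 = 2.9167
LCL = X̄̄ − A₂·R̄ = 56.5167 − 0.577 × 2.9167 = 54.8338

54.83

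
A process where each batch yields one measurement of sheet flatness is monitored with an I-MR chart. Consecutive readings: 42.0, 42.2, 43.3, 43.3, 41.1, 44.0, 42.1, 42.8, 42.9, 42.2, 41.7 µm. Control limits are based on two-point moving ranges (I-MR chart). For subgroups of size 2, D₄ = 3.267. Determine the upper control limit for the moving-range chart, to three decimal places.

Moving ranges: 0.2, 1.1, 0.0, 2.2, 2.9, 1.9, 0.7, 0.1, 0.7, 0.5; M̄R̄ = 10.3000 / 10 = 1.0300
UCL_MR = D₄·M̄R̄ = 3.267 × 1.0300 = 3.3650

3.365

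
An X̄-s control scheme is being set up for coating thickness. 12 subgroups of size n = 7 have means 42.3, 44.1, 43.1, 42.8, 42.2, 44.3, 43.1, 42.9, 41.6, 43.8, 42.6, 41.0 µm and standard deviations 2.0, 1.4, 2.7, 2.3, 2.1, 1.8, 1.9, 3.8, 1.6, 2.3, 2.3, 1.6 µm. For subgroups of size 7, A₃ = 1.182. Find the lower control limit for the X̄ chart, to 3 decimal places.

X̄̄ = (42.3 + 44.1 + 43.1 + 42.8 + 42.2 + 44.3 + 43.1 + 42.9 + 41.6 + 43.8 + 42.6 + 41.0) / 12 = 42.8167
s̄ = (2.0 + 1.4 + 2.7 + 2.3 + 2.1 + 1.8 + 1.9 + 3.8 + 1.6 + 2.3 + 2.3 + 1.6) / 12 = 2.1500
LCL = X̄̄ − A₃·s̄ = 42.8167 − 1.182 × 2.1500 = 40.2754

40.275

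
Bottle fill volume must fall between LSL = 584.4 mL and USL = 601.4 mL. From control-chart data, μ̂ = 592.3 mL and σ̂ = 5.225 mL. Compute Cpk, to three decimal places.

0.504

Cpu = (USL − μ̂) / (3σ̂) = (601.4 − 592.3) / (3 × 5.225) = 0.5805; Cpl = (μ̂ − LSL) / (3σ̂) = (592.3 − 584.4) / (3 × 5.225) = 0.5040; Cpk = min(Cpu, Cpl) = 0.5040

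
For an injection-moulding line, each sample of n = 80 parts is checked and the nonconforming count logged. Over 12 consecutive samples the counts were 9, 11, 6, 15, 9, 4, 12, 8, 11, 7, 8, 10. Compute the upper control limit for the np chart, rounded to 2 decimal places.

17.71

p̄ = Σdᵢ / (k·n) = 110 / (12 × 80) = 0.11458
UCL = np̄ + 3·√(np̄(1−p̄)) = 9.1667 + 3 × √(9.1667×0.88542) = 9.1667 + 3 × 2.8489 = 17.7134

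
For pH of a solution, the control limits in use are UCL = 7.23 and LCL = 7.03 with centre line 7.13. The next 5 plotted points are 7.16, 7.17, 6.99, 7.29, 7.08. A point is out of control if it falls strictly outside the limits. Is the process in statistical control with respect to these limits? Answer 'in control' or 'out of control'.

Compare each point to [7.03, 7.23]: sample 3 = 6.99 < LCL; sample 4 = 7.29 > UCL.

out of control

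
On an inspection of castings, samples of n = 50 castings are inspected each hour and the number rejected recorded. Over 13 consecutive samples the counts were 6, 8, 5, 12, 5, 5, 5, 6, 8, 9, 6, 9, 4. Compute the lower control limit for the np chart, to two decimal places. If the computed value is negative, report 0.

0.00

p̄ = Σdᵢ / (k·n) = 88 / (13 × 50) = 0.13538
LCL = np̄ − 3·√(np̄(1−p̄)) = 6.7692 − 3 × 2.4193 = -0.4885 → 0 (negative, so LCL = 0)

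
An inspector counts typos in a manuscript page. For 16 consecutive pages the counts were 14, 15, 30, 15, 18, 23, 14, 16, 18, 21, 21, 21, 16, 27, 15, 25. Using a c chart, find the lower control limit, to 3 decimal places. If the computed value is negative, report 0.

c̄ = (14 + 15 + 30 + 15 + 18 + 23 + 14 + 16 + 18 + 21 + 21 + 21 + 16 + 27 + 15 + 25) / 16 = 309 / 16 = 19.3125
LCL = c̄ − 3√c̄ = 19.3125 − 3 × 4.3946 = 6.1287

6.129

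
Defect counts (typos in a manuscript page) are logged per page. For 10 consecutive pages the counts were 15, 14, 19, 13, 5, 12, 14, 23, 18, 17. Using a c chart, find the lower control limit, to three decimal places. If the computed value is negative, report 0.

c̄ = (15 + 14 + 19 + 13 + 5 + 12 + 14 + 23 + 18 + 17) / 10 = 150 / 10 = 15.0000
LCL = c̄ − 3√c̄ = 15.0000 − 3 × 3.8730 = 3.3810

3.381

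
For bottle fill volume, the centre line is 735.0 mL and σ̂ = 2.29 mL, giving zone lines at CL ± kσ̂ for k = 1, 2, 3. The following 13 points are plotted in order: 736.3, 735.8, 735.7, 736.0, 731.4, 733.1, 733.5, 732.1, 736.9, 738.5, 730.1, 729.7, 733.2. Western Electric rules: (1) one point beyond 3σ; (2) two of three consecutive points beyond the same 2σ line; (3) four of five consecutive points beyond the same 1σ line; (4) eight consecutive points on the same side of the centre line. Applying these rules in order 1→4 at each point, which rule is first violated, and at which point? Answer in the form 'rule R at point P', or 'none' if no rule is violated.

Zone of each point (C = within 1σ̂, B = 1σ̂–2σ̂, A = 2σ̂–3σ̂, * = beyond 3σ̂; sign = side of CL): 1:+C, 2:+C, 3:+C, 4:+C, 5:-B, 6:-C, 7:-C, 8:-B, 9:+C, 10:+B, 11:-A, 12:-A, 13:-C
Rule 2 (two of three consecutive points beyond the same 2σ limit) is satisfied at point 12.

rule 2 at point 12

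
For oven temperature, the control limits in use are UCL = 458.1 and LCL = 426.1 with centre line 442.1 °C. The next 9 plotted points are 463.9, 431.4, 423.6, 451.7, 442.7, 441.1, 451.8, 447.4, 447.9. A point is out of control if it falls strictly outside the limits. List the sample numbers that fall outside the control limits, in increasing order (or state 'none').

1, 3

Compare each point to [426.1, 458.1]: sample 1 = 463.9 > UCL; sample 3 = 423.6 < LCL.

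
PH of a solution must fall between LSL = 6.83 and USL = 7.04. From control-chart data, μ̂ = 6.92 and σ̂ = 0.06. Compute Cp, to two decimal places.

0.58

Cp = (USL − LSL) / (6σ̂) = (7.04 − 6.83) / (6 × 0.06) = 0.2100 / 0.3600 = 0.5833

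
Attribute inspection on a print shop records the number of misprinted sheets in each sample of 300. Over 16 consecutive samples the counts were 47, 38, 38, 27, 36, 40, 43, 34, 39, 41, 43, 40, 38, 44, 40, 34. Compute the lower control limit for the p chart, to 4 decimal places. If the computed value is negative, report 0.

p̄ = Σdᵢ / (k·n) = 622 / (16 × 300) = 0.12958
LCL = p̄ − 3·√(p̄(1−p̄)/n) = 0.12958 − 3 × 0.01939 = 0.07141

0.0714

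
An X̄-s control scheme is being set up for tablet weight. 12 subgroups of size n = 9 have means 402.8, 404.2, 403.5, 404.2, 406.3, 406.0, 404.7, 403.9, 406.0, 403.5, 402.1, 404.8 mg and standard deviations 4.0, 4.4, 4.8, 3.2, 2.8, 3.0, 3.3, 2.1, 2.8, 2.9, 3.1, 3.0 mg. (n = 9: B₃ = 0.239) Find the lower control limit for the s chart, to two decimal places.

s̄ = (4.0 + 4.4 + 4.8 + 3.2 + 2.8 + 3.0 + 3.3 + 2.1 + 2.8 + 2.9 + 3.1 + 3.0) / 12 = 3.2833
LCL_s = B₃·s̄ = 0.239 × 3.2833 = 0.7847

0.78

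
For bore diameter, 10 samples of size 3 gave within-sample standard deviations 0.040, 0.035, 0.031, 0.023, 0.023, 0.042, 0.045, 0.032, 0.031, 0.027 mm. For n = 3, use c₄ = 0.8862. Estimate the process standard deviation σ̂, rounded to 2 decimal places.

s̄ = (0.040 + 0.035 + 0.031 + 0.023 + 0.023 + 0.042 + 0.045 + 0.032 + 0.031 + 0.027) / 10 = 0.0329
σ̂ = s̄ / c₄ = 0.0329 / 0.8862 = 0.0371

0.04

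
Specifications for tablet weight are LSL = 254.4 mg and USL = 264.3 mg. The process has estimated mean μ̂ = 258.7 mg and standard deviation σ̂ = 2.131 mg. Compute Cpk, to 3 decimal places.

Cpu = (USL − μ̂) / (3σ̂) = (264.3 − 258.7) / (3 × 2.131) = 0.8760; Cpl = (μ̂ − LSL) / (3σ̂) = (258.7 − 254.4) / (3 × 2.131) = 0.6726; Cpk = min(Cpu, Cpl) = 0.6726

0.673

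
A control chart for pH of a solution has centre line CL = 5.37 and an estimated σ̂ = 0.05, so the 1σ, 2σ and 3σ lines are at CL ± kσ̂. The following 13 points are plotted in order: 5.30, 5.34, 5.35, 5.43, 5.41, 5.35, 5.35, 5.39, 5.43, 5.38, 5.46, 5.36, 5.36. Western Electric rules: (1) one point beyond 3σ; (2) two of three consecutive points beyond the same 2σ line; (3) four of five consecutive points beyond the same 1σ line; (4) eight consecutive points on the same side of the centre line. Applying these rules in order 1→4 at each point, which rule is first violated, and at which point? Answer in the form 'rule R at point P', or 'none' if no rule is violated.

Zone of each point (C = within 1σ̂, B = 1σ̂–2σ̂, A = 2σ̂–3σ̂, * = beyond 3σ̂; sign = side of CL): 1:-B, 2:-C, 3:-C, 4:+B, 5:+C, 6:-C, 7:-C, 8:+C, 9:+B, 10:+C, 11:+B, 12:-C, 13:-C
No rule fires across all 13 points.

none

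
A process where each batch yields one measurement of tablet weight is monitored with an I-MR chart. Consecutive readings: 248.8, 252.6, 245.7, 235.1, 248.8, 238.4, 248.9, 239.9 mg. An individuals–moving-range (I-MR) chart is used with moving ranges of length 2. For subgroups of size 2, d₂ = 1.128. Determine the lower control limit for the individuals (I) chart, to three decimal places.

X̄ = (248.8 + 252.6 + 245.7 + 235.1 + 248.8 + 238.4 + 248.9 + 239.9) / 8 = 244.7750
Moving ranges: 3.8, 6.9, 10.6, 13.7, 10.4, 10.5, 9.0; M̄R̄ = 64.9000 / 7 = 9.2714
LCL = X̄ − 3·M̄R̄/d₂ = 244.7750 − 3 × 9.2714 / 1.128 = 220.1169

220.117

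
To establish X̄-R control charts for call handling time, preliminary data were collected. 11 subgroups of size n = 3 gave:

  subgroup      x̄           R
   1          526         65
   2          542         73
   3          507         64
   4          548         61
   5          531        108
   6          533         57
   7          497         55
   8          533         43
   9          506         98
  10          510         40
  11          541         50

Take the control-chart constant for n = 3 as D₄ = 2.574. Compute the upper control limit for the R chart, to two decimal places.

R̄ = (65 + 73 + 64 + 61 + 108 + 57 + 55 + 43 + 98 + 40 + 50) / 11 = 714.0000 / 11 = 64.9091
UCL_R = D₄·R̄ = 2.574 × 64.9091 = 167.0760

167.08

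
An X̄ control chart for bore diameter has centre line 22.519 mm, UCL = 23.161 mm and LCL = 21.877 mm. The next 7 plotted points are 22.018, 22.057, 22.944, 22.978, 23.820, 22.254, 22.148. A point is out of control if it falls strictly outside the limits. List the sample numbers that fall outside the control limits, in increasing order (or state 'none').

Compare each point to [21.877, 23.161]: sample 5 = 23.820 > UCL.

5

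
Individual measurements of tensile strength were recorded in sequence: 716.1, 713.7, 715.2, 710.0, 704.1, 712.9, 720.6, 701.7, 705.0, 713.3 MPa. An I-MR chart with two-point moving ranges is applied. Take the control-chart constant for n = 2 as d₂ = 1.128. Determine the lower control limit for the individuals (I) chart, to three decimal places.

X̄ = (716.1 + 713.7 + 715.2 + 710.0 + 704.1 + 712.9 + 720.6 + 701.7 + 705.0 + 713.3) / 10 = 711.2600
Moving ranges: 2.4, 1.5, 5.2, 5.9, 8.8, 7.7, 18.9, 3.3, 8.3; M̄R̄ = 62.0000 / 9 = 6.8889
LCL = X̄ − 3·M̄R̄/d₂ = 711.2600 − 3 × 6.8889 / 1.128 = 692.9385

692.938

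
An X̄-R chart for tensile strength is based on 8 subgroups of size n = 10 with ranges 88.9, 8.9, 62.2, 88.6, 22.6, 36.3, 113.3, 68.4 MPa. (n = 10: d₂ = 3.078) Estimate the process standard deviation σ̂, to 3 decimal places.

R̄ = (88.9 + 8.9 + 62.2 + 88.6 + 22.6 + 36.3 + 113.3 + 68.4) / 8 = 61.1500
σ̂ = R̄ / d₂ = 61.1500 / 3.078 = 19.8668

19.867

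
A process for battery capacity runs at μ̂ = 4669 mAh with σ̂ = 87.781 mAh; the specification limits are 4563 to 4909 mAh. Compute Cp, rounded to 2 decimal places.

0.66

Cp = (USL − LSL) / (6σ̂) = (4909 − 4563) / (6 × 87.781) = 346.0000 / 526.6860 = 0.6569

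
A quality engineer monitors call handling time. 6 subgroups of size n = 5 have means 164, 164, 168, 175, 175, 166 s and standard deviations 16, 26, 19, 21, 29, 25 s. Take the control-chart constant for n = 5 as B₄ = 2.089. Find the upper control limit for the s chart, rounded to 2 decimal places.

s̄ = (16 + 26 + 19 + 21 + 29 + 25) / 6 = 22.6667
UCL_s = B₄·s̄ = 2.089 × 22.6667 = 47.3507

47.35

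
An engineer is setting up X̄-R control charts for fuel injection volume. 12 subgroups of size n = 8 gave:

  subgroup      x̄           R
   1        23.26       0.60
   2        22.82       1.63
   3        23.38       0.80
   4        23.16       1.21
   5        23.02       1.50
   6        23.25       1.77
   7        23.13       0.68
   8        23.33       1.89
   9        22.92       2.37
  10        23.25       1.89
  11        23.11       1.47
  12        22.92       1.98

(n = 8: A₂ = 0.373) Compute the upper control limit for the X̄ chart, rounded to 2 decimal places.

X̄̄ = (23.26 + 22.82 + 23.38 + 23.16 + 23.02 + 23.25 + 23.13 + 23.33 + 22.92 + 23.25 + 23.11 + 22.92) / 12 = 277.5500 / 12 = 23.1292
R̄ = (0.60 + 1.63 + 0.80 + 1.21 + 1.50 + 1.77 + 0.68 + 1.89 + 2.37 + 1.89 + 1.47 + 1.98) / 12 = 17.7900 / 12 = 1.4825
UCL = X̄̄ + A₂·R̄ = 23.1292 + 0.373 × 1.4825 = 23.6821

23.68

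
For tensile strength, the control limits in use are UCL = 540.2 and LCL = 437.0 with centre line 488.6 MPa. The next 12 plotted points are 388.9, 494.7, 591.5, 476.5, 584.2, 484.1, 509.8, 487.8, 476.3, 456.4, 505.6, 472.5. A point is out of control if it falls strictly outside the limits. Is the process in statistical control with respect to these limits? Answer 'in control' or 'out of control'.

Compare each point to [437.0, 540.2]: sample 1 = 388.9 < LCL; sample 3 = 591.5 > UCL; sample 5 = 584.2 > UCL.

out of control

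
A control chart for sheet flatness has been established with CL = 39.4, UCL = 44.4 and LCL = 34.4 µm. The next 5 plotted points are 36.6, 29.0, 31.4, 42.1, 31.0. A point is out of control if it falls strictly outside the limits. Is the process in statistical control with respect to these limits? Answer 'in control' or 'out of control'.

Compare each point to [34.4, 44.4]: sample 2 = 29.0 < LCL; sample 3 = 31.4 < LCL; sample 5 = 31.0 < LCL.

out of control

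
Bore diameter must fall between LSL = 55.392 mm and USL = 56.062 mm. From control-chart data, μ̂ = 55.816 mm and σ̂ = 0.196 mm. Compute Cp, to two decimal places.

Cp = (USL − LSL) / (6σ̂) = (56.062 − 55.392) / (6 × 0.196) = 0.6700 / 1.1760 = 0.5697

0.57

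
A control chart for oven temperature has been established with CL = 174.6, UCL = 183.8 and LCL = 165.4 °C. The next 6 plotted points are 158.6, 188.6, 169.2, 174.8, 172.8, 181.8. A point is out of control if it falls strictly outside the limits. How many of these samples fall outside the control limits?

Compare each point to [165.4, 183.8]: sample 1 = 158.6 < LCL; sample 2 = 188.6 > UCL.

2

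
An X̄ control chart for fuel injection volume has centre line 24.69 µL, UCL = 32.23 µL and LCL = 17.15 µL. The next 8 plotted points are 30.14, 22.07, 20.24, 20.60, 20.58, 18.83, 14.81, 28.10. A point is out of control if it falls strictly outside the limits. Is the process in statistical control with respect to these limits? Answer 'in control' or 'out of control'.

Compare each point to [17.15, 32.23]: sample 7 = 14.81 < LCL.

out of control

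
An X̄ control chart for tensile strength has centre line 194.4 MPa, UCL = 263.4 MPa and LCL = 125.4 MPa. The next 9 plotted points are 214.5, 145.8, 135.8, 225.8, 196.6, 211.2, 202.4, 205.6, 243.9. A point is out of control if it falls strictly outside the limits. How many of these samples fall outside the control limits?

All 9 points lie within [125.4, 263.4].

0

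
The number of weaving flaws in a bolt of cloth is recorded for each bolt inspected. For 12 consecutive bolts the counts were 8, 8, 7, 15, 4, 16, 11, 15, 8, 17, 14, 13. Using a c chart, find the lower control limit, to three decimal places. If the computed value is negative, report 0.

1.234

c̄ = (8 + 8 + 7 + 15 + 4 + 16 + 11 + 15 + 8 + 17 + 14 + 13) / 12 = 136 / 12 = 11.3333
LCL = c̄ − 3√c̄ = 11.3333 − 3 × 3.3665 = 1.2338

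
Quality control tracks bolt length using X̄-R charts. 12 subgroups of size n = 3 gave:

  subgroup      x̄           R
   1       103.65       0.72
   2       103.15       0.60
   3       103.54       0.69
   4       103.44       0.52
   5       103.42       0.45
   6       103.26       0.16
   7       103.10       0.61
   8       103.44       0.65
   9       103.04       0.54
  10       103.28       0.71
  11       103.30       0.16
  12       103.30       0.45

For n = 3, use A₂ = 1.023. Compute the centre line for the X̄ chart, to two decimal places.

X̄̄ = (103.65 + 103.15 + 103.54 + 103.44 + 103.42 + 103.26 + 103.10 + 103.44 + 103.04 + 103.28 + 103.30 + 103.30) / 12 = 1239.9200 / 12 = 103.3267
CL = X̄̄ = 103.3267

103.33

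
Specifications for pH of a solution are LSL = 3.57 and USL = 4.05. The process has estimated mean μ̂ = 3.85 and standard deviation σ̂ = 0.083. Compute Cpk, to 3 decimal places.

0.803

Cpu = (USL − μ̂) / (3σ̂) = (4.05 − 3.85) / (3 × 0.083) = 0.8032; Cpl = (μ̂ − LSL) / (3σ̂) = (3.85 − 3.57) / (3 × 0.083) = 1.1245; Cpk = min(Cpu, Cpl) = 0.8032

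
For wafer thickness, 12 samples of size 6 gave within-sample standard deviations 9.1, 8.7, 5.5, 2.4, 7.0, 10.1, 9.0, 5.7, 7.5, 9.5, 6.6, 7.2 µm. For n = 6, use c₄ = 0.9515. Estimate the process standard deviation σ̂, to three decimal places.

s̄ = (9.1 + 8.7 + 5.5 + 2.4 + 7.0 + 10.1 + 9.0 + 5.7 + 7.5 + 9.5 + 6.6 + 7.2) / 12 = 7.3583
σ̂ = s̄ / c₄ = 7.3583 / 0.9515 = 7.7334

7.733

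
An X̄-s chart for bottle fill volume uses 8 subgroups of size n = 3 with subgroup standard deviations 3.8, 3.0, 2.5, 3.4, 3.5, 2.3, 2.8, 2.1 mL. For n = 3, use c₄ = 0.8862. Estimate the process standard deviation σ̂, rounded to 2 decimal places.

3.30

s̄ = (3.8 + 3.0 + 2.5 + 3.4 + 3.5 + 2.3 + 2.8 + 2.1) / 8 = 2.9250
σ̂ = s̄ / c₄ = 2.9250 / 0.8862 = 3.3006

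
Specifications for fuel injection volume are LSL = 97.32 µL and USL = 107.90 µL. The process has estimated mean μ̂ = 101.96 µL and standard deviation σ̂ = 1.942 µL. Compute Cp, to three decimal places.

0.908

Cp = (USL − LSL) / (6σ̂) = (107.90 − 97.32) / (6 × 1.942) = 10.5800 / 11.6520 = 0.9080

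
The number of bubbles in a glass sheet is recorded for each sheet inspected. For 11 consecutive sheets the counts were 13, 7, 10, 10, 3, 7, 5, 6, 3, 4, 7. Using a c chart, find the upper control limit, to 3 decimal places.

c̄ = (13 + 7 + 10 + 10 + 3 + 7 + 5 + 6 + 3 + 4 + 7) / 11 = 75 / 11 = 6.8182
UCL = c̄ + 3√c̄ = 6.8182 + 3 × √6.8182 = 6.8182 + 3 × 2.6112 = 14.6517

14.652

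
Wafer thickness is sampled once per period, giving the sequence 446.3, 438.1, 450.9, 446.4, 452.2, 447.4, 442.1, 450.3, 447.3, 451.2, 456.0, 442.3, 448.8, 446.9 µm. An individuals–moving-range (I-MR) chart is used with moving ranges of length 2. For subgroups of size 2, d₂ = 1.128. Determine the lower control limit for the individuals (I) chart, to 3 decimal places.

430.524

X̄ = (446.3 + 438.1 + 450.9 + 446.4 + 452.2 + 447.4 + 442.1 + 450.3 + 447.3 + 451.2 + 456.0 + 442.3 + 448.8 + 446.9) / 14 = 447.5857
Moving ranges: 8.2, 12.8, 4.5, 5.8, 4.8, 5.3, 8.2, 3.0, 3.9, 4.8, 13.7, 6.5, 1.9; M̄R̄ = 83.4000 / 13 = 6.4154
LCL = X̄ − 3·M̄R̄/d₂ = 447.5857 − 3 × 6.4154 / 1.128 = 430.5235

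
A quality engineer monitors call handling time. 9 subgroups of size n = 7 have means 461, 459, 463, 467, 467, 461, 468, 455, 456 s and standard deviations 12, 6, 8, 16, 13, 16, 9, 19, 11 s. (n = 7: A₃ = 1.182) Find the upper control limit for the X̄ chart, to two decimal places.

476.34

X̄̄ = (461 + 459 + 463 + 467 + 467 + 461 + 468 + 455 + 456) / 9 = 461.8889
s̄ = (12 + 6 + 8 + 16 + 13 + 16 + 9 + 19 + 11) / 9 = 12.2222
UCL = X̄̄ + A₃·s̄ = 461.8889 + 1.182 × 12.2222 = 476.3356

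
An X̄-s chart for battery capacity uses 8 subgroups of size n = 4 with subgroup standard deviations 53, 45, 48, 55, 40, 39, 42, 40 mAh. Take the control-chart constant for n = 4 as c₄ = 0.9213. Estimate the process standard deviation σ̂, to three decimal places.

s̄ = (53 + 45 + 48 + 55 + 40 + 39 + 42 + 40) / 8 = 45.2500
σ̂ = s̄ / c₄ = 45.2500 / 0.9213 = 49.1154

49.115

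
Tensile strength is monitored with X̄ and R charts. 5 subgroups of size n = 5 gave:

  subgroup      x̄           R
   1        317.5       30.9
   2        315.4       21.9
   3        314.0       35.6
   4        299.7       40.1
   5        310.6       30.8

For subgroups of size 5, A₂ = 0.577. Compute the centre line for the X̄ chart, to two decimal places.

X̄̄ = (317.5 + 315.4 + 314.0 + 299.7 + 310.6) / 5 = 1557.2000 / 5 = 311.4400
CL = X̄̄ = 311.4400

311.44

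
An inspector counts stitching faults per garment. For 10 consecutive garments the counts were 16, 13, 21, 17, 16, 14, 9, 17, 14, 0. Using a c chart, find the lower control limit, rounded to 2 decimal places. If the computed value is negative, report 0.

2.60

c̄ = (16 + 13 + 21 + 17 + 16 + 14 + 9 + 17 + 14 + 0) / 10 = 137 / 10 = 13.7000
LCL = c̄ − 3√c̄ = 13.7000 − 3 × 3.7014 = 2.5959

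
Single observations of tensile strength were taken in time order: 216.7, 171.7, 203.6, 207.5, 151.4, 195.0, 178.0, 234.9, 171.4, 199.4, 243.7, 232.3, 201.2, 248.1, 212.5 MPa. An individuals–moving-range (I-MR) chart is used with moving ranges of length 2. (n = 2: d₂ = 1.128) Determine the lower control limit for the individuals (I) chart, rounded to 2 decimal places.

106.62

X̄ = (216.7 + 171.7 + 203.6 + 207.5 + 151.4 + 195.0 + 178.0 + 234.9 + 171.4 + 199.4 + 243.7 + 232.3 + 201.2 + 248.1 + 212.5) / 15 = 204.4933
Moving ranges: 45.0, 31.9, 3.9, 56.1, 43.6, 17.0, 56.9, 63.5, 28.0, 44.3, 11.4, 31.1, 46.9, 35.6; M̄R̄ = 515.2000 / 14 = 36.8000
LCL = X̄ − 3·M̄R̄/d₂ = 204.4933 − 3 × 36.8000 / 1.128 = 106.6210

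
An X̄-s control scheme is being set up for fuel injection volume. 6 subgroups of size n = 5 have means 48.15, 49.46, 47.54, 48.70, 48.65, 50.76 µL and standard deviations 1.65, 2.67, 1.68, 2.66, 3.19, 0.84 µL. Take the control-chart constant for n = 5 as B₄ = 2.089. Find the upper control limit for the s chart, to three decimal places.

s̄ = (1.65 + 2.67 + 1.68 + 2.66 + 3.19 + 0.84) / 6 = 2.1150
UCL_s = B₄·s̄ = 2.089 × 2.1150 = 4.4182

4.418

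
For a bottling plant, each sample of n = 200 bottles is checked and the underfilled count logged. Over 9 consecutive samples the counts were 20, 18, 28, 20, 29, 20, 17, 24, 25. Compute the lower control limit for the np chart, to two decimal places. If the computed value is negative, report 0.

8.97

p̄ = Σdᵢ / (k·n) = 201 / (9 × 200) = 0.11167
LCL = np̄ − 3·√(np̄(1−p̄)) = 22.3333 − 3 × 4.4541 = 8.9709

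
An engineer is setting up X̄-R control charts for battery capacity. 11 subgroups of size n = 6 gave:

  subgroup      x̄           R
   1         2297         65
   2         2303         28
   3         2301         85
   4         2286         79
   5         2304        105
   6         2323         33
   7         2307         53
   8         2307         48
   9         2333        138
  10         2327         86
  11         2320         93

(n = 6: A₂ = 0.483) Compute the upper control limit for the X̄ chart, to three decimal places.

2345.516

X̄̄ = (2297 + 2303 + 2301 + 2286 + 2304 + 2323 + 2307 + 2307 + 2333 + 2327 + 2320) / 11 = 25408.0000 / 11 = 2309.8182
R̄ = (65 + 28 + 85 + 79 + 105 + 33 + 53 + 48 + 138 + 86 + 93) / 11 = 813.0000 / 11 = 73.9091
UCL = X̄̄ + A₂·R̄ = 2309.8182 + 0.483 × 73.9091 = 2345.5163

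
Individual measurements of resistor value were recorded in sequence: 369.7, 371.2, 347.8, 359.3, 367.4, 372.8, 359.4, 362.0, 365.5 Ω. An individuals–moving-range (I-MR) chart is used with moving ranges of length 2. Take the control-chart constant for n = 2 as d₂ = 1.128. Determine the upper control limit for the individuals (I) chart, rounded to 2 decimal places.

X̄ = (369.7 + 371.2 + 347.8 + 359.3 + 367.4 + 372.8 + 359.4 + 362.0 + 365.5) / 9 = 363.9000
Moving ranges: 1.5, 23.4, 11.5, 8.1, 5.4, 13.4, 2.6, 3.5; M̄R̄ = 69.4000 / 8 = 8.6750
UCL = X̄ + 3·M̄R̄/d₂ = 363.9000 + 3 × 8.6750 / 1.128 = 386.9718

386.97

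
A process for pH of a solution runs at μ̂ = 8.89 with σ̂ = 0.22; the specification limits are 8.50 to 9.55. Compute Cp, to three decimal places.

Cp = (USL − LSL) / (6σ̂) = (9.55 − 8.50) / (6 × 0.22) = 1.0500 / 1.3200 = 0.7955

0.795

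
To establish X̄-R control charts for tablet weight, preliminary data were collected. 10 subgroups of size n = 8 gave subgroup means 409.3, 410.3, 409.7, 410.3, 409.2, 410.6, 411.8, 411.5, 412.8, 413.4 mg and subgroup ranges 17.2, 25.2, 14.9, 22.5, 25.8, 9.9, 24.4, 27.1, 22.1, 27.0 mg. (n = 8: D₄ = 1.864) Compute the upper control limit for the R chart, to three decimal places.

R̄ = (17.2 + 25.2 + 14.9 + 22.5 + 25.8 + 9.9 + 24.4 + 27.1 + 22.1 + 27.0) / 10 = 216.1000 / 10 = 21.6100
UCL_R = D₄·R̄ = 1.864 × 21.6100 = 40.2810

40.281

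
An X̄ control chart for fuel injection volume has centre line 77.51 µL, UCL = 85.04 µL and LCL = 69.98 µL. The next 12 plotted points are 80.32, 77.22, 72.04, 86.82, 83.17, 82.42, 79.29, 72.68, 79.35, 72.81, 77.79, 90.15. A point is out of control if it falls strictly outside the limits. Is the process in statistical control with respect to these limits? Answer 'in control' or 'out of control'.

Compare each point to [69.98, 85.04]: sample 4 = 86.82 > UCL; sample 12 = 90.15 > UCL.

out of control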